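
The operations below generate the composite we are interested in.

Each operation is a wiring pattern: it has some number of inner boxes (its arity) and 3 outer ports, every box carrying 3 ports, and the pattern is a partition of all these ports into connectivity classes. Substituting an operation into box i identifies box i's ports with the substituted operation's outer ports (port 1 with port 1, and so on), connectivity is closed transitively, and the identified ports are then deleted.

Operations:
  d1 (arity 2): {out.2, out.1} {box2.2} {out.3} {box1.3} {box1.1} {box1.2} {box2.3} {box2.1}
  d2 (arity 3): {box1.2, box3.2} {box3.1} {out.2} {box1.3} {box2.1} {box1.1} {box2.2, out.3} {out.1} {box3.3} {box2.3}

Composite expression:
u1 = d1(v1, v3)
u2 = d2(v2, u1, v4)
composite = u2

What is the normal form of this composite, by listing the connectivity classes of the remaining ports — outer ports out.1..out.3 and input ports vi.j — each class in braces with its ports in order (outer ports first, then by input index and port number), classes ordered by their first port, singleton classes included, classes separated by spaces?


Connectivity passes through glued d2-boundaries; trace each wire chain.
composing d1 on (v1, v3), with out.j its own outer ports: {out.1, out.2} {out.3} {v1.1} {v1.2} {v1.3} {v3.1} {v3.2} {v3.3}
composing d2 on (v2, v1, v3, v4), with out.j its own outer ports: {out.1} {out.2} {out.3} {v1.1} {v1.2} {v1.3} {v2.1} {v2.2, v4.2} {v2.3} {v3.1} {v3.2} {v3.3} {v4.1} {v4.3}

{out.1} {out.2} {out.3} {v1.1} {v1.2} {v1.3} {v2.1} {v2.2, v4.2} {v2.3} {v3.1} {v3.2} {v3.3} {v4.1} {v4.3}


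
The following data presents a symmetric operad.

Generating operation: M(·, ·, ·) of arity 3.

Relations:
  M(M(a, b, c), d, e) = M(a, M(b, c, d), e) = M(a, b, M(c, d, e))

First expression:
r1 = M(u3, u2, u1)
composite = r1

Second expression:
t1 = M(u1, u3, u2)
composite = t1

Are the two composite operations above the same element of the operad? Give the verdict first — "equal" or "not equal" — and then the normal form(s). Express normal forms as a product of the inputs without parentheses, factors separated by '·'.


not equal: they reduce to u3 · u2 · u1 and u1 · u3 · u2

The first expression reduces to u3 · u2 · u1
The second expression reduces to u1 · u3 · u2
Different reductions; not equal.


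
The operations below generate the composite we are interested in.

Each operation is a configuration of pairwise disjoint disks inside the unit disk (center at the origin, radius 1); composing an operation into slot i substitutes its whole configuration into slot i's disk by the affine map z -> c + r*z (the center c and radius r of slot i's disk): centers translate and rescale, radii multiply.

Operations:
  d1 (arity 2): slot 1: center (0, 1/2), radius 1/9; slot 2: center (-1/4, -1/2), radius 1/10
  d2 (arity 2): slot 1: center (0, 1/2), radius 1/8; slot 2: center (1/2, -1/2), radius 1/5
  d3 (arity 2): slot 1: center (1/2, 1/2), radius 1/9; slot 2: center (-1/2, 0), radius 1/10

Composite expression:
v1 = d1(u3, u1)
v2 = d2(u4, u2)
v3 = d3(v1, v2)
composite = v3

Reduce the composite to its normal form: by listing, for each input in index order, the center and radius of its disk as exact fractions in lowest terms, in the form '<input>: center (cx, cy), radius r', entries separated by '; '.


u1: center (17/36, 4/9), radius 1/90; u2: center (-9/20, -1/20), radius 1/50; u3: center (1/2, 5/9), radius 1/81; u4: center (-1/2, 1/20), radius 1/80

Only the slot chain above each u matters under d3; compose those maps.
tracing u3 down its 2-map path: center (1/2, 5/9), radius 1/81
tracing u1 down its 2-map path: center (17/36, 4/9), radius 1/90
tracing u4 down its 2-map path: center (-1/2, 1/20), radius 1/80
tracing u2 down its 2-map path: center (-9/20, -1/20), radius 1/50


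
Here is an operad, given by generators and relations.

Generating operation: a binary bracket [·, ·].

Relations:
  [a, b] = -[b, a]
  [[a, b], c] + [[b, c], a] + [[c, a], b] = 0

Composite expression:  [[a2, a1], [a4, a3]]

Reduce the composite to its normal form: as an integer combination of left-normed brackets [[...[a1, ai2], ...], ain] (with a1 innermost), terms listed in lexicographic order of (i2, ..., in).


Expand each bracket as ab - ba; the a1-initial words give the coefficients.
Composite bracket: [[a2, a1], [a4, a3]]
Applying ab - ba throughout gives 8 signed words (2^3 = 8).
Only words starting with a1 matter:
  a1a2a3a4 appears with sign +1, giving the term +[[[a1, a2], a3], a4]
  a1a2a4a3 appears with sign -1, giving the term -[[[a1, a2], a4], a3]

[[[a1, a2], a3], a4] - [[[a1, a2], a4], a3]


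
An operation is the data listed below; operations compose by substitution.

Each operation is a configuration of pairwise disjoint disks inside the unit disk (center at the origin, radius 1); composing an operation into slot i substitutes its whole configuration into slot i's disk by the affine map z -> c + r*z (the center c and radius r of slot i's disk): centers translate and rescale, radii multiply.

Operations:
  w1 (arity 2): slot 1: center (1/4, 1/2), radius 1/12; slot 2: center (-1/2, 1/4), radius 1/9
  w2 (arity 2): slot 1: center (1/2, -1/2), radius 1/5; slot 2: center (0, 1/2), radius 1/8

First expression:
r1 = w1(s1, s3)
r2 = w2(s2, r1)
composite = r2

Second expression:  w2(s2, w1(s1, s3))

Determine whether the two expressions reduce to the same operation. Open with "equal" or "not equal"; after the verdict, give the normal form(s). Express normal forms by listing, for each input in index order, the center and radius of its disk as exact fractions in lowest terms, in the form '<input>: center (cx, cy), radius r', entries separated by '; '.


The first expression, normalized: s1: center (1/32, 9/16), radius 1/96; s2: center (1/2, -1/2), radius 1/5; s3: center (-1/16, 17/32), radius 1/72
The second expression, normalized: s1: center (1/32, 9/16), radius 1/96; s2: center (1/2, -1/2), radius 1/5; s3: center (-1/16, 17/32), radius 1/72
The normal forms match — equal.

equal — both sides give s1: center (1/32, 9/16), radius 1/96; s2: center (1/2, -1/2), radius 1/5; s3: center (-1/16, 17/32), radius 1/72


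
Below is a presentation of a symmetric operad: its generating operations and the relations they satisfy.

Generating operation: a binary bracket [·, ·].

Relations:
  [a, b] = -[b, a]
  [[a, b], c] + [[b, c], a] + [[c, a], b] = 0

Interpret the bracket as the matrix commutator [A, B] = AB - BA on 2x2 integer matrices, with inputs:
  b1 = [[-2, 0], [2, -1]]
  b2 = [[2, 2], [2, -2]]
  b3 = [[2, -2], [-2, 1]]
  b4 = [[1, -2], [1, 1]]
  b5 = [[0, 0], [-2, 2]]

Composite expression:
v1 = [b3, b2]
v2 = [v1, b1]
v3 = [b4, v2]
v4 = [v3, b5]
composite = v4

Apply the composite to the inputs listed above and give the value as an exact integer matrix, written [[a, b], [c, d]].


[[-160, 160], [-200, 160]]

[b3, b2] = [[0, 10], [-10, 0]]
[[b3, b2], b1] = [[20, 10], [10, -20]]
[b4, [[b3, b2], b1]] = [[-30, 80], [40, 30]]
[[b4, [[b3, b2], b1]], b5] = [[-160, 160], [-200, 160]]


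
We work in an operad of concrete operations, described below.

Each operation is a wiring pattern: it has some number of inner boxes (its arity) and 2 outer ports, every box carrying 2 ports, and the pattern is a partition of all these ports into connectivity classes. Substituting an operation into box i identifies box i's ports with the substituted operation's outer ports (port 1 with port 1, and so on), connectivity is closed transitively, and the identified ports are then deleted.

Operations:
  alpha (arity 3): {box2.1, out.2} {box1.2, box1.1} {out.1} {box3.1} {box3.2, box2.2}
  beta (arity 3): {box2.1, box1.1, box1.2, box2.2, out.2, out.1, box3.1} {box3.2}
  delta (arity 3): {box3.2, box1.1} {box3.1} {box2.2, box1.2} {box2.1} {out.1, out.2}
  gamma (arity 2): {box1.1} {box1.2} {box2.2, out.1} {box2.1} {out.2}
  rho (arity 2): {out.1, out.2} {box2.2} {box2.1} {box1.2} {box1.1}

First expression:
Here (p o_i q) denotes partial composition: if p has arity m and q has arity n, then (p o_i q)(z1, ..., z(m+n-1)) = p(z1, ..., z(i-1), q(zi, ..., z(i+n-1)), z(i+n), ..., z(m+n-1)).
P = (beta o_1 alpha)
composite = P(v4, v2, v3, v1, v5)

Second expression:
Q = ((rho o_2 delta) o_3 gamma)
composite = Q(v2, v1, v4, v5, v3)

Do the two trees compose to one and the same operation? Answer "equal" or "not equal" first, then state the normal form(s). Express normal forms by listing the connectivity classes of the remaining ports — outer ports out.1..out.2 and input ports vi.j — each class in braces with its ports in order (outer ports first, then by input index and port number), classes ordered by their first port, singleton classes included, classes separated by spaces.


not equal; the first gives {out.1, out.2, v1.1, v1.2, v2.1, v5.1} {v2.2, v3.2} {v3.1} {v4.1, v4.2} {v5.2} and the second {out.1, out.2} {v1.1, v3.2} {v1.2} {v2.1} {v2.2} {v3.1} {v4.1} {v4.2} {v5.1} {v5.2}

Reducing the first expression gives {out.1, out.2, v1.1, v1.2, v2.1, v5.1} {v2.2, v3.2} {v3.1} {v4.1, v4.2} {v5.2}
Reducing the second expression gives {out.1, out.2} {v1.1, v3.2} {v1.2} {v2.1} {v2.2} {v3.1} {v4.1} {v4.2} {v5.1} {v5.2}
Different reductions; not equal.


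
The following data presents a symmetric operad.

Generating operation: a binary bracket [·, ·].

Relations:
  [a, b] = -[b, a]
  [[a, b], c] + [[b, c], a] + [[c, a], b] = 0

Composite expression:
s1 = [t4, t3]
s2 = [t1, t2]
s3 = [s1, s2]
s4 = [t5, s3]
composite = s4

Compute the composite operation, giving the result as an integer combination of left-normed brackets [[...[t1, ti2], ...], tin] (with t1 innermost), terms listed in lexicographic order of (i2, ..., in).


-[[[[t1, t2], t3], t4], t5] + [[[[t1, t2], t4], t3], t5]

Expand each bracket as ab - ba; the t1-initial words give the coefficients.
Composite bracket: [t5, [[t4, t3], [t1, t2]]]
Expanding via [a, b] = ab - ba: 16 signed words (2^4 = 16).
Only words starting with t1 matter:
  from t1t2t3t4t5, sign -1: term -[[[[t1, t2], t3], t4], t5]
  from t1t2t4t3t5, sign +1: term +[[[[t1, t2], t4], t3], t5]


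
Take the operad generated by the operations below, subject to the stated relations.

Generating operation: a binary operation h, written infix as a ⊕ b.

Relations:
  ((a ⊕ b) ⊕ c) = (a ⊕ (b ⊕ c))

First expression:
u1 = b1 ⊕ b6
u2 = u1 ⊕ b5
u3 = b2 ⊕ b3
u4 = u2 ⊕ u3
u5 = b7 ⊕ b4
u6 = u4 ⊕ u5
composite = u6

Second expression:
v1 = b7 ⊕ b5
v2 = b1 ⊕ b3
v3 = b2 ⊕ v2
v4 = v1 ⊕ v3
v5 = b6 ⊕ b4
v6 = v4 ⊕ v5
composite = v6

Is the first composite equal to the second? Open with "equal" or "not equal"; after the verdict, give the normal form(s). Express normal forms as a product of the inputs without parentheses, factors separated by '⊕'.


The first expression reduces to b1 ⊕ b6 ⊕ b5 ⊕ b2 ⊕ b3 ⊕ b7 ⊕ b4
The second expression reduces to b7 ⊕ b5 ⊕ b2 ⊕ b1 ⊕ b3 ⊕ b6 ⊕ b4
No match — not equal.

not equal; first: b1 ⊕ b6 ⊕ b5 ⊕ b2 ⊕ b3 ⊕ b7 ⊕ b4; second: b7 ⊕ b5 ⊕ b2 ⊕ b1 ⊕ b3 ⊕ b6 ⊕ b4


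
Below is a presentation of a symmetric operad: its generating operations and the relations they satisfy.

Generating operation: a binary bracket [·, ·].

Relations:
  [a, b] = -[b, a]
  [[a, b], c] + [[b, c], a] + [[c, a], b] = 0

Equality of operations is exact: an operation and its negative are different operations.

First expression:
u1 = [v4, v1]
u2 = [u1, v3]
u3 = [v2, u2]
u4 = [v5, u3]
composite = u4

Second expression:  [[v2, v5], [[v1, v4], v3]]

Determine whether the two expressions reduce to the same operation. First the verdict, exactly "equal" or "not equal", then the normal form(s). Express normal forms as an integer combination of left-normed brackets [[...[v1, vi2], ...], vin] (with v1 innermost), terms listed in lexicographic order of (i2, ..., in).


not equal: they reduce to -[[[[v1, v4], v3], v2], v5] and -[[[[v1, v4], v3], v2], v5] + [[[[v1, v4], v3], v5], v2]

The first expression, normalized: -[[[[v1, v4], v3], v2], v5]
The second expression, normalized: -[[[[v1, v4], v3], v2], v5] + [[[[v1, v4], v3], v5], v2]
No match — not equal.


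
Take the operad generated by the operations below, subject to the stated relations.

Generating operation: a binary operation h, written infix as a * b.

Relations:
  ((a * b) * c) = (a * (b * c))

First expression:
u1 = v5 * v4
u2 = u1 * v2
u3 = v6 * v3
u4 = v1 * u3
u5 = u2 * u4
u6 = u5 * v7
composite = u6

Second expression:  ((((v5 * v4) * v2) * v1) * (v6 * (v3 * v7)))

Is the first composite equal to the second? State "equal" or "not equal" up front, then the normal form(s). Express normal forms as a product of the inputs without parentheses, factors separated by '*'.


equal: each reduces to v5 * v4 * v2 * v1 * v6 * v3 * v7

The first expression, normalized: v5 * v4 * v2 * v1 * v6 * v3 * v7
The second expression, normalized: v5 * v4 * v2 * v1 * v6 * v3 * v7
Both agree, so they are equal.


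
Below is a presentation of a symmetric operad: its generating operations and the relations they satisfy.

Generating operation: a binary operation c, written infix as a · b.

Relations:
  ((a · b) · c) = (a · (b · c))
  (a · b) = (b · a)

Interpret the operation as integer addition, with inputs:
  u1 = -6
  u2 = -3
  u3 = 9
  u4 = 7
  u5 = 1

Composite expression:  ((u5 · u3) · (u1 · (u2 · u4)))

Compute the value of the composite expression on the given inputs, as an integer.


8

(u5 · u3) = 10
(u2 · u4) = 4
(u1 · (u2 · u4)) = -2
((u5 · u3) · (u1 · (u2 · u4))) = 8


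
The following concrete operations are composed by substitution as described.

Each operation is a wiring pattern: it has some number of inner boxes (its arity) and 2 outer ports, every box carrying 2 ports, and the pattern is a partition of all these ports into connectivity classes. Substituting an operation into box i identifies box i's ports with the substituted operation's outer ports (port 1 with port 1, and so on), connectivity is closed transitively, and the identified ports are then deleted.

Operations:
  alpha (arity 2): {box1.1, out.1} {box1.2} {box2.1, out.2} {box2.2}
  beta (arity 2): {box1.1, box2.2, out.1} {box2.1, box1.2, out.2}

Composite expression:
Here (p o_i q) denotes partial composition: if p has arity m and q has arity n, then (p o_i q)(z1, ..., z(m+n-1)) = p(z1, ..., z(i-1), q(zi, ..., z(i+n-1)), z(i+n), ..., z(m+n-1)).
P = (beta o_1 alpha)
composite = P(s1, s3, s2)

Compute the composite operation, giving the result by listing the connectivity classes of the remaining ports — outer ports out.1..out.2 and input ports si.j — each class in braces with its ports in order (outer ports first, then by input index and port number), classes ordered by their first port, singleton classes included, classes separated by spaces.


{out.1, s1.1, s2.2} {out.2, s2.1, s3.1} {s1.2} {s3.2}

Two ports join when wires chain via beta-identified ports.
the subtree at alpha composes to {out.1, s1.1} {out.2, s3.1} {s1.2} {s3.2} on (s1, s3); out.j = own outer ports
the subtree at beta composes to {out.1, s1.1, s2.2} {out.2, s2.1, s3.1} {s1.2} {s3.2} on (s1, s3, s2); out.j = own outer ports


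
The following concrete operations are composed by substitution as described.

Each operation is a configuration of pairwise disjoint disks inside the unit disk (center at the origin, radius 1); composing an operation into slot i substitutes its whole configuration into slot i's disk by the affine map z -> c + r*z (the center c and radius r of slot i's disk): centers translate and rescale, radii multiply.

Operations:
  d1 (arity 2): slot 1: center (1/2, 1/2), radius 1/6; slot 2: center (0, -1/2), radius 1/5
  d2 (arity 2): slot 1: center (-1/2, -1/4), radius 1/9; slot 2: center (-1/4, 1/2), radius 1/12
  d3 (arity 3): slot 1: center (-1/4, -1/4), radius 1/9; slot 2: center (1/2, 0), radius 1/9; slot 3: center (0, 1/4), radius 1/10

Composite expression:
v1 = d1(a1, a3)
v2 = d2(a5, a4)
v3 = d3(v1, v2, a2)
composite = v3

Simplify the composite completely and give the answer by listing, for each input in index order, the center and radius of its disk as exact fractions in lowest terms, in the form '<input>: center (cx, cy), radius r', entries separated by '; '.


a1: center (-7/36, -7/36), radius 1/54; a2: center (0, 1/4), radius 1/10; a3: center (-1/4, -11/36), radius 1/45; a4: center (17/36, 1/18), radius 1/108; a5: center (4/9, -1/36), radius 1/81

Only the slot chain above each a matters under d3; compose those maps.
tracing a1 down its 2-map path: center (-7/36, -7/36), radius 1/54
tracing a3 down its 2-map path: center (-1/4, -11/36), radius 1/45
tracing a5 down its 2-map path: center (4/9, -1/36), radius 1/81
tracing a4 down its 2-map path: center (17/36, 1/18), radius 1/108
tracing a2 down its 1-map path: center (0, 1/4), radius 1/10


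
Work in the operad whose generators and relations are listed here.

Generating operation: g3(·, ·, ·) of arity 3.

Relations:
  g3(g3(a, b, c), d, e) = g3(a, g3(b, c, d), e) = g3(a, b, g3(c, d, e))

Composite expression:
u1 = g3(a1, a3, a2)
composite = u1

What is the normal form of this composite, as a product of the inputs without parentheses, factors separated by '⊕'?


Key point: g3 is associative — brackets drop, the a-order remains.
g3(a1, a3, a2) flattens to a1 ⊕ a3 ⊕ a2

a1 ⊕ a3 ⊕ a2


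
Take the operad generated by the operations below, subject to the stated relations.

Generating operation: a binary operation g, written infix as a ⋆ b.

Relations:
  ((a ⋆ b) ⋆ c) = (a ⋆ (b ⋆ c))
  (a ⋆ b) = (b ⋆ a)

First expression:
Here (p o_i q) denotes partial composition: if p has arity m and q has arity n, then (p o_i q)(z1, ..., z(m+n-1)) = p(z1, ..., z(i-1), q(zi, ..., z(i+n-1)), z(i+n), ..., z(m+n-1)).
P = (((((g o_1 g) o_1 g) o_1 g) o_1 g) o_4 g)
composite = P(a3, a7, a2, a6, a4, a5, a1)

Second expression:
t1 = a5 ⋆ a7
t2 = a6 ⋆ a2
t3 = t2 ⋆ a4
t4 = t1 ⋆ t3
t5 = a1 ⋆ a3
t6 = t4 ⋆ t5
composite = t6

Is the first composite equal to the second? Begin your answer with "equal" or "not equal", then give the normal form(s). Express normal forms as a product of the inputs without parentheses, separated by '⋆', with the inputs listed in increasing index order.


equal — both sides give a1 ⋆ a2 ⋆ a3 ⋆ a4 ⋆ a5 ⋆ a6 ⋆ a7

The first composite normalizes to a1 ⋆ a2 ⋆ a3 ⋆ a4 ⋆ a5 ⋆ a6 ⋆ a7
The second composite normalizes to a1 ⋆ a2 ⋆ a3 ⋆ a4 ⋆ a5 ⋆ a6 ⋆ a7
Same normal form: equal.


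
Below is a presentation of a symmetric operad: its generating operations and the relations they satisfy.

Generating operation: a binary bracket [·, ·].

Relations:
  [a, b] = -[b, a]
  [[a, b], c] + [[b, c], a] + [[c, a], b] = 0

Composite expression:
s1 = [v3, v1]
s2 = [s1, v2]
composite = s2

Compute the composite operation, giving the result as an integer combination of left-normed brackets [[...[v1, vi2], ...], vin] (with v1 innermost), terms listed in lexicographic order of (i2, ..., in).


-[[v1, v3], v2]


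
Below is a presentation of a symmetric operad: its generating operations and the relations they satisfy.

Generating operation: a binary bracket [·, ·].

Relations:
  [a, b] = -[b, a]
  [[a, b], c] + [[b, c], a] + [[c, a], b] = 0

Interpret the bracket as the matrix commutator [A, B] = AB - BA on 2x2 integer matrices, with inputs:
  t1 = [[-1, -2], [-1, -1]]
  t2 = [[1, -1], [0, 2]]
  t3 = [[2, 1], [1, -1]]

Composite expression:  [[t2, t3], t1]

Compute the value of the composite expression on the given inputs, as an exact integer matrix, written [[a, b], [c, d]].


[[0, 4], [-2, 0]]

[t2, t3] = [[-1, 2], [1, 1]]
[[t2, t3], t1] = [[0, 4], [-2, 0]]


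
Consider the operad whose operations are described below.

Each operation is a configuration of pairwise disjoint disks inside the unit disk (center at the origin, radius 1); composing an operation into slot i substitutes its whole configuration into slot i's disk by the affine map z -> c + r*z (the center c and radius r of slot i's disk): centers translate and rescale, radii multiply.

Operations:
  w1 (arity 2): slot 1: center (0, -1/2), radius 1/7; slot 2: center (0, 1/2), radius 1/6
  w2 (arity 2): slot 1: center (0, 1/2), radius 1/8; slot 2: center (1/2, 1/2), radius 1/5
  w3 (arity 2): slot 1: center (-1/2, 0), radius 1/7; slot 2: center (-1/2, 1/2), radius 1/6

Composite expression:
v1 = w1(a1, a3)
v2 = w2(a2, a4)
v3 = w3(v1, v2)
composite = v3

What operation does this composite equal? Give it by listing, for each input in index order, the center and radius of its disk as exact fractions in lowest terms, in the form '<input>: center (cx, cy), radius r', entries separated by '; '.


a1: center (-1/2, -1/14), radius 1/49; a2: center (-1/2, 7/12), radius 1/48; a3: center (-1/2, 1/14), radius 1/42; a4: center (-5/12, 7/12), radius 1/30

Below w3, radii multiply path by path; the a-disk centers shift.
for a1, the 2-step affine chain lands on center (-1/2, -1/14), radius 1/49
for a3, the 2-step affine chain lands on center (-1/2, 1/14), radius 1/42
for a2, the 2-step affine chain lands on center (-1/2, 7/12), radius 1/48
for a4, the 2-step affine chain lands on center (-5/12, 7/12), radius 1/30


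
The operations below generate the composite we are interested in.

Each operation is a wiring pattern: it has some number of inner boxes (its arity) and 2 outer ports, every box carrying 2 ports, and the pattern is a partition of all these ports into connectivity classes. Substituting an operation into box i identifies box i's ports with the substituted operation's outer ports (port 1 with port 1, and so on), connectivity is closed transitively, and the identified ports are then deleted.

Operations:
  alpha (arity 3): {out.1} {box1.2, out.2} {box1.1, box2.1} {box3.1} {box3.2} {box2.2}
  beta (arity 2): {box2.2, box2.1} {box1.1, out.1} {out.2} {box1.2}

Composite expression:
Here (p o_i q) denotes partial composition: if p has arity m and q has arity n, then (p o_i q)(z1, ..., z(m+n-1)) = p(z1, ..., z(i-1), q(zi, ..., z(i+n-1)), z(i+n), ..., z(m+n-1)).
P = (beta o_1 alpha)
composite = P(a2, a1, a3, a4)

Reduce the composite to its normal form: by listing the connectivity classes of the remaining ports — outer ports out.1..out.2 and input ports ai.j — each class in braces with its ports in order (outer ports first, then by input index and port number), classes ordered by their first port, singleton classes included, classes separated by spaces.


{out.1} {out.2} {a1.1, a2.1} {a1.2} {a2.2} {a3.1} {a3.2} {a4.1, a4.2}


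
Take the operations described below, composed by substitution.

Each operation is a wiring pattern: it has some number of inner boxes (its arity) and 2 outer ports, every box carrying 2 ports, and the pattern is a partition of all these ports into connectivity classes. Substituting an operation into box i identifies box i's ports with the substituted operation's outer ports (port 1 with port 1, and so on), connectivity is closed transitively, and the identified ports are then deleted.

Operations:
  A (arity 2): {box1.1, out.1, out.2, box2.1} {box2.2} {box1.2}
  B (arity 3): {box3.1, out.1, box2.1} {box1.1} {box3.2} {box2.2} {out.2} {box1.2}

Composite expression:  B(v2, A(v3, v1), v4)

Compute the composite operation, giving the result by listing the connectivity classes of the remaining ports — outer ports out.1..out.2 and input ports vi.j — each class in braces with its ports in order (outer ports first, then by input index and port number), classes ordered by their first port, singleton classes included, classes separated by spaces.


Connectivity passes through glued B-boundaries; trace each wire chain.
A over (v3, v1) gives {out.1, out.2, v1.1, v3.1} {v1.2} {v3.2}, out.j being that stage's outer ports
B over (v2, v3, v1, v4) gives {out.1, v1.1, v3.1, v4.1} {out.2} {v1.2} {v2.1} {v2.2} {v3.2} {v4.2}, out.j being that stage's outer ports

{out.1, v1.1, v3.1, v4.1} {out.2} {v1.2} {v2.1} {v2.2} {v3.2} {v4.2}


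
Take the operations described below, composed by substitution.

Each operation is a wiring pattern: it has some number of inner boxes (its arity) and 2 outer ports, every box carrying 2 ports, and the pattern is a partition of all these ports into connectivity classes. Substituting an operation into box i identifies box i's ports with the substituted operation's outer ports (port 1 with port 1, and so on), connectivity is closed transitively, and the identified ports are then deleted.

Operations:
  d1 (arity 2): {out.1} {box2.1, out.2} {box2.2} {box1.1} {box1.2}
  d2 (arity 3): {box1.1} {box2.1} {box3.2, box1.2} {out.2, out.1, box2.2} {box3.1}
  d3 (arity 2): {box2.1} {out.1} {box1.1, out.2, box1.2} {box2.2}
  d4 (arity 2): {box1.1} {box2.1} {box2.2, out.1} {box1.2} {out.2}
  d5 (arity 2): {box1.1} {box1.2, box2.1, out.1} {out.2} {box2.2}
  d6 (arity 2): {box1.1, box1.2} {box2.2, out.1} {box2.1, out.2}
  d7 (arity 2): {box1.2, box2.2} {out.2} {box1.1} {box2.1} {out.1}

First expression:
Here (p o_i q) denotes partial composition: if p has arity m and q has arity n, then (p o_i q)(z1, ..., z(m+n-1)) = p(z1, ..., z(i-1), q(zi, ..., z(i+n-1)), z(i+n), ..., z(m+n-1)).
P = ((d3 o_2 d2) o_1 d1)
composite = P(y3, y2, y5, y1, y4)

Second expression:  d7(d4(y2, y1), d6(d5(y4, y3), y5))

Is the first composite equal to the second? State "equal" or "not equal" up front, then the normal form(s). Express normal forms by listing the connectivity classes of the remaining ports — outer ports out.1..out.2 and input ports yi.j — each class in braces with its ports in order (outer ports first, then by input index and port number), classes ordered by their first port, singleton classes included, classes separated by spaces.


not equal; first: {out.1} {out.2, y2.1} {y1.1} {y1.2} {y2.2} {y3.1} {y3.2} {y4.1} {y4.2, y5.2} {y5.1}; second: {out.1} {out.2} {y1.1} {y1.2} {y2.1} {y2.2} {y3.1, y4.2} {y3.2} {y4.1} {y5.1} {y5.2}

The first expression reduces to {out.1} {out.2, y2.1} {y1.1} {y1.2} {y2.2} {y3.1} {y3.2} {y4.1} {y4.2, y5.2} {y5.1}
The second expression reduces to {out.1} {out.2} {y1.1} {y1.2} {y2.1} {y2.2} {y3.1, y4.2} {y3.2} {y4.1} {y5.1} {y5.2}
They disagree, so not equal.


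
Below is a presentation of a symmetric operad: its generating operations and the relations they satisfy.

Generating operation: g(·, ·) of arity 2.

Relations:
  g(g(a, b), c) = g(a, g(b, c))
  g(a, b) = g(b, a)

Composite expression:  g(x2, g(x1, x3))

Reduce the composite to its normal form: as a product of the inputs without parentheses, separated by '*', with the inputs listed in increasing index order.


x1 * x2 * x3

Key point: g commutes, so take the x-inputs in any fixed order.
g(x1, x3) linearizes to x1 * x3
g(x2, g(x1, x3)) linearizes to x2 * x1 * x3
commutativity sorts the factors: x1 * x2 * x3


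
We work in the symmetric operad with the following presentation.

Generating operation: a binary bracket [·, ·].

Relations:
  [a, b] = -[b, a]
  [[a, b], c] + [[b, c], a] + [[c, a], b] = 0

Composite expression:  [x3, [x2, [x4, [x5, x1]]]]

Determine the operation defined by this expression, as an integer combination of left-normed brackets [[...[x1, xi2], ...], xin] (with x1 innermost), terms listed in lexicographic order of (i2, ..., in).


[[[[x1, x5], x4], x2], x3]

Antisymmetry and Jacobi reduce to x1-anchored left-normed brackets.
Composite bracket: [x3, [x2, [x4, [x5, x1]]]]
Under [a, b] = ab - ba we get 16 signed associative words (2^4 = 16).
Keep just the words that open with x1:
  x1x5x4x2x3 (sign +1) contributes +[[[[x1, x5], x4], x2], x3]


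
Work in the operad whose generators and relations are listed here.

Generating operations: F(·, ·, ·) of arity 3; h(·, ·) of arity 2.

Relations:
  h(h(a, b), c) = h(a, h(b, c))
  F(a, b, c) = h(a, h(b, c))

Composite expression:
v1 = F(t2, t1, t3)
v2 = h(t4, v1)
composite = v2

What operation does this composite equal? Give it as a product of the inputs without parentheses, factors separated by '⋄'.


t4 ⋄ t2 ⋄ t1 ⋄ t3

Associativity of h dissolves the nesting; only the t-input order survives.
F(t2, t1, t3) reduces to t2 ⋄ t1 ⋄ t3
h(t4, F(t2, t1, t3)) reduces to t4 ⋄ t2 ⋄ t1 ⋄ t3


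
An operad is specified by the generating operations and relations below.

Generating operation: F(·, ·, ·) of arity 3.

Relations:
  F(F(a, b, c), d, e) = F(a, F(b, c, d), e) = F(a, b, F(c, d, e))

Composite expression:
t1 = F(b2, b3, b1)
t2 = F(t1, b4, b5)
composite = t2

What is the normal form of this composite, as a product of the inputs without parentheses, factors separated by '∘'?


b2 ∘ b3 ∘ b1 ∘ b4 ∘ b5

Key point: F is associative — brackets drop, the b-order remains.
F(b2, b3, b1) linearizes to b2 ∘ b3 ∘ b1
F(F(b2, b3, b1), b4, b5) linearizes to b2 ∘ b3 ∘ b1 ∘ b4 ∘ b5


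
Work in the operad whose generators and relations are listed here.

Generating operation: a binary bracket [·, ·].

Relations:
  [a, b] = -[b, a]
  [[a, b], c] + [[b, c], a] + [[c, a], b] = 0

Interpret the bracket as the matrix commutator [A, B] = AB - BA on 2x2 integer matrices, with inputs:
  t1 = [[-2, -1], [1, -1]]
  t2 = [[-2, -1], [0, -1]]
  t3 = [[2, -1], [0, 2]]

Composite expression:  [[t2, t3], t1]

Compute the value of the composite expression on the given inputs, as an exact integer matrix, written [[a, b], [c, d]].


[t2, t3] = [[0, 1], [0, 0]]
[[t2, t3], t1] = [[1, 1], [0, -1]]

[[1, 1], [0, -1]]


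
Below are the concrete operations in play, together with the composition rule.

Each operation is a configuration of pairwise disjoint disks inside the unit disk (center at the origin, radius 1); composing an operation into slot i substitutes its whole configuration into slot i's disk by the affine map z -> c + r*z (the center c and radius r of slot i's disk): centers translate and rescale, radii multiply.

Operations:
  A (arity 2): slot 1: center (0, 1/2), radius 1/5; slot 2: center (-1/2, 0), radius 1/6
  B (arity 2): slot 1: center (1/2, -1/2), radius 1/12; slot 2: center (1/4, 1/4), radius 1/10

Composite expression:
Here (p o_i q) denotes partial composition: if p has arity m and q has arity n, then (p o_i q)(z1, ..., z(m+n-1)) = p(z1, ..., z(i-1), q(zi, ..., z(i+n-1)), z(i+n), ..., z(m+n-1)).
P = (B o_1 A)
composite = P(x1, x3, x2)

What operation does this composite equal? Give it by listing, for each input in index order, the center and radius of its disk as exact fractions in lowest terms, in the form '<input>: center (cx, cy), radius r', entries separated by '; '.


Affine substitution under B: radii multiply and x-centers shift.
input x1: applying the 2 nested substitutions gives center (1/2, -11/24), radius 1/60
input x3: applying the 2 nested substitutions gives center (11/24, -1/2), radius 1/72
input x2: applying the 1 nested substitution gives center (1/4, 1/4), radius 1/10

x1: center (1/2, -11/24), radius 1/60; x2: center (1/4, 1/4), radius 1/10; x3: center (11/24, -1/2), radius 1/72


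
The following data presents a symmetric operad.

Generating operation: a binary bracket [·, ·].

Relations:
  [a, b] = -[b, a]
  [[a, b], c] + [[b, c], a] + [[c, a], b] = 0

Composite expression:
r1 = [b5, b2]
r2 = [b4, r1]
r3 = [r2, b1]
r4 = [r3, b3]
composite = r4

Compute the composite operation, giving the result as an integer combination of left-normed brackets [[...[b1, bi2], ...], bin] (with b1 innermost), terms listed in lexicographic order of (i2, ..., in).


Expand each bracket as ab - ba; the b1-initial words give the coefficients.
Composite bracket: [[[b4, [b5, b2]], b1], b3]
Under [a, b] = ab - ba we get 16 signed associative words (2^4 = 16).
Only words starting with b1 matter:
  b1b2b5b4b3 appears with sign -1, giving the term -[[[[b1, b2], b5], b4], b3]
  b1b4b2b5b3 appears with sign +1, giving the term +[[[[b1, b4], b2], b5], b3]
  b1b4b5b2b3 appears with sign -1, giving the term -[[[[b1, b4], b5], b2], b3]
  b1b5b2b4b3 appears with sign +1, giving the term +[[[[b1, b5], b2], b4], b3]

-[[[[b1, b2], b5], b4], b3] + [[[[b1, b4], b2], b5], b3] - [[[[b1, b4], b5], b2], b3] + [[[[b1, b5], b2], b4], b3]


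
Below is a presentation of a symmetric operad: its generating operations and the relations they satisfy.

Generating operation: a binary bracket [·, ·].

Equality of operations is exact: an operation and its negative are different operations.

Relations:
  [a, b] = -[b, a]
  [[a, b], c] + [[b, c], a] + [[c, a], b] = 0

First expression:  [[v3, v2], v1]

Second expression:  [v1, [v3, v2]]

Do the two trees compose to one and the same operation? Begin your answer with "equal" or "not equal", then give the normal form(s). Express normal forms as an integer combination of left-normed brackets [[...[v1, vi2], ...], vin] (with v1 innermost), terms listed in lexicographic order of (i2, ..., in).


The first expression reduces to [[v1, v2], v3] - [[v1, v3], v2]
The second expression reduces to -[[v1, v2], v3] + [[v1, v3], v2]
They disagree, so not equal.

not equal; first: [[v1, v2], v3] - [[v1, v3], v2]; second: -[[v1, v2], v3] + [[v1, v3], v2]


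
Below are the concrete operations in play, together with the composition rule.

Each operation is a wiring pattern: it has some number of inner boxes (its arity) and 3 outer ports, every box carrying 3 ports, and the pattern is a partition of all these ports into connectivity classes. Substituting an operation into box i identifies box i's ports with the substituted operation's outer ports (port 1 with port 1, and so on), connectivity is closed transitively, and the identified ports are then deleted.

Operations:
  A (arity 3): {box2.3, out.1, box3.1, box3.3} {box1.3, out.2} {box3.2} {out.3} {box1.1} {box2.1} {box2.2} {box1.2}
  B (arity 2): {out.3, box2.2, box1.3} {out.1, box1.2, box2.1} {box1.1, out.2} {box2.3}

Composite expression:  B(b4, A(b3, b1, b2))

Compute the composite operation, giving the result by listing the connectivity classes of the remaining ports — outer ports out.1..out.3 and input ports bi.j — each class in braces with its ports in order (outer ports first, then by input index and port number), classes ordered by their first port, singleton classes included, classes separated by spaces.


Connectivity passes through glued B-boundaries; trace each wire chain.
stage A: inputs (b3, b1, b2), connectivity {out.1, b1.3, b2.1, b2.3} {out.2, b3.3} {out.3} {b1.1} {b1.2} {b2.2} {b3.1} {b3.2}, out.j its boundary
stage B: inputs (b4, b3, b1, b2), connectivity {out.1, b1.3, b2.1, b2.3, b4.2} {out.2, b4.1} {out.3, b3.3, b4.3} {b1.1} {b1.2} {b2.2} {b3.1} {b3.2}, out.j its boundary

{out.1, b1.3, b2.1, b2.3, b4.2} {out.2, b4.1} {out.3, b3.3, b4.3} {b1.1} {b1.2} {b2.2} {b3.1} {b3.2}


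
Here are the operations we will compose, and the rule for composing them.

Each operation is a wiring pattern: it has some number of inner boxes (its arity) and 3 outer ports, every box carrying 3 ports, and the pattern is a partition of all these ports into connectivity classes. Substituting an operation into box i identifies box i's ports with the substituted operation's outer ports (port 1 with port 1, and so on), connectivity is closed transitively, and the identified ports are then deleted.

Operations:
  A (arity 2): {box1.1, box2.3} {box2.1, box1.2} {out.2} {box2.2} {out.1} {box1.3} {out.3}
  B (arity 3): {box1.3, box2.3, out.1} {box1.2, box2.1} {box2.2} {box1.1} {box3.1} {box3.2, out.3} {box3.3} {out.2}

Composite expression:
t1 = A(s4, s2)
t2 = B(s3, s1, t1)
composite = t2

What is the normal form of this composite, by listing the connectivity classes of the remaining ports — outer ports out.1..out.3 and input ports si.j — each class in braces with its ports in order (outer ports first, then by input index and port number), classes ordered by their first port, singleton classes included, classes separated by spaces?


Reachability decides: close wires over B-identified ports.
after A, the pattern on (s4, s2) reads {out.1} {out.2} {out.3} {s2.1, s4.2} {s2.2} {s2.3, s4.1} {s4.3} (out.j = its outer ports)
after B, the pattern on (s3, s1, s4, s2) reads {out.1, s1.3, s3.3} {out.2} {out.3} {s1.1, s3.2} {s1.2} {s2.1, s4.2} {s2.2} {s2.3, s4.1} {s3.1} {s4.3} (out.j = its outer ports)

{out.1, s1.3, s3.3} {out.2} {out.3} {s1.1, s3.2} {s1.2} {s2.1, s4.2} {s2.2} {s2.3, s4.1} {s3.1} {s4.3}


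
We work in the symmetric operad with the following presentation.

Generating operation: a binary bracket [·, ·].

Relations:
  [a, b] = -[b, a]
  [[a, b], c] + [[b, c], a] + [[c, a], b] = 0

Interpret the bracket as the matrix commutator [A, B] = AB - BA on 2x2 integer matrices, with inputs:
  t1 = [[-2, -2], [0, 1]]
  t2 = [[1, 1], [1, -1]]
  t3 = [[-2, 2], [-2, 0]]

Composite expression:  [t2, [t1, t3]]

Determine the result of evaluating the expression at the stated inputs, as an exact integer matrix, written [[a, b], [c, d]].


[[4, -28], [20, -4]]

[t1, t3] = [[4, -10], [-6, -4]]
[t2, [t1, t3]] = [[4, -28], [20, -4]]


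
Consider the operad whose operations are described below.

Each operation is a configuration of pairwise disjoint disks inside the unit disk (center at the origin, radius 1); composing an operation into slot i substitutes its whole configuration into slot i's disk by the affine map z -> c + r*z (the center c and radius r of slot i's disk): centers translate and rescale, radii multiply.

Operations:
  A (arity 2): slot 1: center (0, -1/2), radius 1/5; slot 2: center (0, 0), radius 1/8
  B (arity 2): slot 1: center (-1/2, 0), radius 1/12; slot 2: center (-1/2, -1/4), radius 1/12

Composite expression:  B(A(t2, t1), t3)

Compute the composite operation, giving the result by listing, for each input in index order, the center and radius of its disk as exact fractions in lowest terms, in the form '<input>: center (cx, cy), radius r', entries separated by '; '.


t1: center (-1/2, 0), radius 1/96; t2: center (-1/2, -1/24), radius 1/60; t3: center (-1/2, -1/4), radius 1/12


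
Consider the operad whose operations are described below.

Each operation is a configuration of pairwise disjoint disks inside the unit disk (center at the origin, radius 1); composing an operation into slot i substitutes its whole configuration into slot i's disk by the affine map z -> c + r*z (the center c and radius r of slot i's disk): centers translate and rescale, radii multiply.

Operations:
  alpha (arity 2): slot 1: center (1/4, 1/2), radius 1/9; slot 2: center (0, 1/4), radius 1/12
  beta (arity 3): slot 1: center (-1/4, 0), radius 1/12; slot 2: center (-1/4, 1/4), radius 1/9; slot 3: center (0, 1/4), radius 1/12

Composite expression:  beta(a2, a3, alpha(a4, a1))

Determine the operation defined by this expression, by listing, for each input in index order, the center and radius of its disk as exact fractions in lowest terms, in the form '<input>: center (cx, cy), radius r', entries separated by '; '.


a1: center (0, 13/48), radius 1/144; a2: center (-1/4, 0), radius 1/12; a3: center (-1/4, 1/4), radius 1/9; a4: center (1/48, 7/24), radius 1/108

Affine substitution under beta: radii multiply and a-centers shift.
a2 passes through 1 substitution, ending at center (-1/4, 0), radius 1/12
a3 passes through 1 substitution, ending at center (-1/4, 1/4), radius 1/9
a4 passes through 2 substitutions, ending at center (1/48, 7/24), radius 1/108
a1 passes through 2 substitutions, ending at center (0, 13/48), radius 1/144


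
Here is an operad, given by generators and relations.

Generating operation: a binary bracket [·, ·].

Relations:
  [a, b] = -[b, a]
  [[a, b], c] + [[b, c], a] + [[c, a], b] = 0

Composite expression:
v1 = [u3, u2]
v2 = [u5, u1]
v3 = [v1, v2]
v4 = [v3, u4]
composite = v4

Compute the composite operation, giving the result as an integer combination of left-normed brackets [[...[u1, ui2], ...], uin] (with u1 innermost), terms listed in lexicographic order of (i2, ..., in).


In the tensor algebra, words opening u1 carry the u1-anchored form.
Composite bracket: [[[u3, u2], [u5, u1]], u4]
The bracket unfolds into 16 signed words via [a, b] = ab - ba (2^4 = 16).
Keep just the words that open with u1:
  sign of u1u5u2u3u4 is -1, so it contributes -[[[[u1, u5], u2], u3], u4]
  sign of u1u5u3u2u4 is +1, so it contributes +[[[[u1, u5], u3], u2], u4]

-[[[[u1, u5], u2], u3], u4] + [[[[u1, u5], u3], u2], u4]


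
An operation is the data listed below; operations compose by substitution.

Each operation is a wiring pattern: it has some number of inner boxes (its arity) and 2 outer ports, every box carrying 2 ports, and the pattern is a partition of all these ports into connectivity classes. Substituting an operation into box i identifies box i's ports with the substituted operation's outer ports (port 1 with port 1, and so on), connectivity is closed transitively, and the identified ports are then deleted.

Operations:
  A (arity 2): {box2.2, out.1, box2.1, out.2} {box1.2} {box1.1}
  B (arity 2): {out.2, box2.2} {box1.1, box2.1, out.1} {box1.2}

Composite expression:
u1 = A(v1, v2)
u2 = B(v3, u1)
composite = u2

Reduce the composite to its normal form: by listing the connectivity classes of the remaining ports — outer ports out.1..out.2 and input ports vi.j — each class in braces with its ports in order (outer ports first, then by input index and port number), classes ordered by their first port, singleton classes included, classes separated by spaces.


{out.1, out.2, v2.1, v2.2, v3.1} {v1.1} {v1.2} {v3.2}
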